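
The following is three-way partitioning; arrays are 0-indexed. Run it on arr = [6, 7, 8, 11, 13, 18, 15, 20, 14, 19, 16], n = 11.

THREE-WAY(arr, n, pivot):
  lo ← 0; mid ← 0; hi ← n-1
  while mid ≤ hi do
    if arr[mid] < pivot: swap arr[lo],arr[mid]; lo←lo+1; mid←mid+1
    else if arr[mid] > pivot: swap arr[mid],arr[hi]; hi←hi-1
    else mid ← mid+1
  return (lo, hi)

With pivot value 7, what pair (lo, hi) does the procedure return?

(1, 1)

pivot = 7; lo=0, mid=0, hi=10
arr[mid]=6<7: swap arr[0],arr[0]; lo=1,mid=1 → [6, 7, 8, 11, 13, 18, 15, 20, 14, 19, 16]
arr[mid]=7=7: mid=2
arr[mid]=8>7: swap arr[2],arr[10]; hi=9 → [6, 7, 16, 11, 13, 18, 15, 20, 14, 19, 8]
arr[mid]=16>7: swap arr[2],arr[9]; hi=8 → [6, 7, 19, 11, 13, 18, 15, 20, 14, 16, 8]
arr[mid]=19>7: swap arr[2],arr[8]; hi=7 → [6, 7, 14, 11, 13, 18, 15, 20, 19, 16, 8]
arr[mid]=14>7: swap arr[2],arr[7]; hi=6 → [6, 7, 20, 11, 13, 18, 15, 14, 19, 16, 8]
arr[mid]=20>7: swap arr[2],arr[6]; hi=5 → [6, 7, 15, 11, 13, 18, 20, 14, 19, 16, 8]
arr[mid]=15>7: swap arr[2],arr[5]; hi=4 → [6, 7, 18, 11, 13, 15, 20, 14, 19, 16, 8]
arr[mid]=18>7: swap arr[2],arr[4]; hi=3 → [6, 7, 13, 11, 18, 15, 20, 14, 19, 16, 8]
arr[mid]=13>7: swap arr[2],arr[3]; hi=2 → [6, 7, 11, 13, 18, 15, 20, 14, 19, 16, 8]
arr[mid]=11>7: swap arr[2],arr[2]; hi=1 → [6, 7, 11, 13, 18, 15, 20, 14, 19, 16, 8]
end: lo=1, hi=1; arr = [6, 7, 11, 13, 18, 15, 20, 14, 19, 16, 8]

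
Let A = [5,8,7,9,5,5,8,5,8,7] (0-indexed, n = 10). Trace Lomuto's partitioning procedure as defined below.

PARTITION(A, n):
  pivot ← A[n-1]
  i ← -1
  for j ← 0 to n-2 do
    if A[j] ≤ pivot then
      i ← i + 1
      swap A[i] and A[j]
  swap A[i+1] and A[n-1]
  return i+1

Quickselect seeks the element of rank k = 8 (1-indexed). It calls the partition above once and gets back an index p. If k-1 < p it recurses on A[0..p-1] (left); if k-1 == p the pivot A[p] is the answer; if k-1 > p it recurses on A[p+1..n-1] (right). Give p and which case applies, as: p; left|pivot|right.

5; right

pivot=7, i=-1
j=0: 5≤7, i=0, swap(0,0) ⇒ [5,8,7,9,5,5,8,5,8,7]
j=1: 8>7, skip
j=2: 7≤7, i=1, swap(1,2) ⇒ [5,7,8,9,5,5,8,5,8,7]
j=3: 9>7, skip
j=4: 5≤7, i=2, swap(2,4) ⇒ [5,7,5,9,8,5,8,5,8,7]
j=5: 5≤7, i=3, swap(3,5) ⇒ [5,7,5,5,8,9,8,5,8,7]
j=6: 8>7, skip
j=7: 5≤7, i=4, swap(4,7) ⇒ [5,7,5,5,5,9,8,8,8,7]
j=8: 8>7, skip
swap(5,9) ⇒ [5,7,5,5,5,7,8,8,8,9]; return 5
p = 5; k-1 = 7 > 5 ⇒ right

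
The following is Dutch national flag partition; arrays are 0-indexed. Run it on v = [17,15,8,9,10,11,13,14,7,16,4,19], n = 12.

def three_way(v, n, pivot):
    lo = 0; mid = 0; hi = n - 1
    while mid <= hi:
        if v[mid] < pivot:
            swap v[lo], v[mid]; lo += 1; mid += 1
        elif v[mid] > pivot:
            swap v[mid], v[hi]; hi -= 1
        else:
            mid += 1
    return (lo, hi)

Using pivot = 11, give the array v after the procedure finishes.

lo=0 mid=0 hi=11
17>11: swap(0,11), hi=10 ⇒ [19,15,8,9,10,11,13,14,7,16,4,17]
19>11: swap(0,10), hi=9 ⇒ [4,15,8,9,10,11,13,14,7,16,19,17]
4<11: swap(0,0), lo=1 mid=1 ⇒ [4,15,8,9,10,11,13,14,7,16,19,17]
15>11: swap(1,9), hi=8 ⇒ [4,16,8,9,10,11,13,14,7,15,19,17]
16>11: swap(1,8), hi=7 ⇒ [4,7,8,9,10,11,13,14,16,15,19,17]
7<11: swap(1,1), lo=2 mid=2 ⇒ [4,7,8,9,10,11,13,14,16,15,19,17]
8<11: swap(2,2), lo=3 mid=3 ⇒ [4,7,8,9,10,11,13,14,16,15,19,17]
9<11: swap(3,3), lo=4 mid=4 ⇒ [4,7,8,9,10,11,13,14,16,15,19,17]
10<11: swap(4,4), lo=5 mid=5 ⇒ [4,7,8,9,10,11,13,14,16,15,19,17]
11=11: mid=6
13>11: swap(6,7), hi=6 ⇒ [4,7,8,9,10,11,14,13,16,15,19,17]
14>11: swap(6,6), hi=5 ⇒ [4,7,8,9,10,11,14,13,16,15,19,17]
done. lo=5 hi=5; v=[4,7,8,9,10,11,14,13,16,15,19,17]

[4,7,8,9,10,11,14,13,16,15,19,17]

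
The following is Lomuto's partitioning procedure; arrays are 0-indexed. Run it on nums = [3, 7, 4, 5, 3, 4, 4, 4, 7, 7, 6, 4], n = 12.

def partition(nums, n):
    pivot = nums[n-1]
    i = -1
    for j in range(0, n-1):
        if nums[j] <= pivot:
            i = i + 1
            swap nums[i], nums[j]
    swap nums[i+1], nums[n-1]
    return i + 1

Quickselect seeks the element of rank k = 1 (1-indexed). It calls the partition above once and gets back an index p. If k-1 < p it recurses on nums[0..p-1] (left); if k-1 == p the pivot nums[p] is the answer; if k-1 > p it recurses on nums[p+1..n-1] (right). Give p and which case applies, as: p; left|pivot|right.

pivot=4, i=-1
j=0: 3≤4, i=0, swap(0,0) ⇒ [3, 7, 4, 5, 3, 4, 4, 4, 7, 7, 6, 4]
j=1: 7>4, skip
j=2: 4≤4, i=1, swap(1,2) ⇒ [3, 4, 7, 5, 3, 4, 4, 4, 7, 7, 6, 4]
j=3: 5>4, skip
j=4: 3≤4, i=2, swap(2,4) ⇒ [3, 4, 3, 5, 7, 4, 4, 4, 7, 7, 6, 4]
j=5: 4≤4, i=3, swap(3,5) ⇒ [3, 4, 3, 4, 7, 5, 4, 4, 7, 7, 6, 4]
j=6: 4≤4, i=4, swap(4,6) ⇒ [3, 4, 3, 4, 4, 5, 7, 4, 7, 7, 6, 4]
j=7: 4≤4, i=5, swap(5,7) ⇒ [3, 4, 3, 4, 4, 4, 7, 5, 7, 7, 6, 4]
j=8: 7>4, skip
j=9: 7>4, skip
j=10: 6>4, skip
swap(6,11) ⇒ [3, 4, 3, 4, 4, 4, 4, 5, 7, 7, 6, 7]; return 6
p = 6; k-1 = 0 < 6 ⇒ left

6; left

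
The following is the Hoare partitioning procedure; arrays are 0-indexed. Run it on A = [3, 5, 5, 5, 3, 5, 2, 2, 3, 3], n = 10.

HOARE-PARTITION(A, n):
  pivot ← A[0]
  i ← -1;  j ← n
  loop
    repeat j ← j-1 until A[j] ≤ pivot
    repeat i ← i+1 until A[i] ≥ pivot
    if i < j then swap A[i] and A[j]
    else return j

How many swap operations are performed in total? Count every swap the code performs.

pivot = A[0] = 3; i = -1, j = 10
j→9 (A[9]=3≤3), i→0 (A[0]=3≥3); i<j, swap → [3, 5, 5, 5, 3, 5, 2, 2, 3, 3]
j→8 (A[8]=3≤3), i→1 (A[1]=5≥3); i<j, swap → [3, 3, 5, 5, 3, 5, 2, 2, 5, 3]
j→7 (A[7]=2≤3), i→2 (A[2]=5≥3); i<j, swap → [3, 3, 2, 5, 3, 5, 2, 5, 5, 3]
j→6 (A[6]=2≤3), i→3 (A[3]=5≥3); i<j, swap → [3, 3, 2, 2, 3, 5, 5, 5, 5, 3]
j→4, i→4; i≥j, return j=4. A = [3, 3, 2, 2, 3, 5, 5, 5, 5, 3]

4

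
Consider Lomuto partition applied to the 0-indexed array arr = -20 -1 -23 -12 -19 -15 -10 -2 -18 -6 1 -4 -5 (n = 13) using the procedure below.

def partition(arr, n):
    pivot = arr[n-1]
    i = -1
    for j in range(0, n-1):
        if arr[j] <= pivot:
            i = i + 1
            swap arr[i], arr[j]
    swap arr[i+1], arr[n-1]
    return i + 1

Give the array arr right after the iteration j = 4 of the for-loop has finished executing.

pivot=-5, i=-1
j=0: -20≤-5, i=0, swap(0,0) ⇒ -20 -1 -23 -12 -19 -15 -10 -2 -18 -6 1 -4 -5
j=1: -1>-5, skip
j=2: -23≤-5, i=1, swap(1,2) ⇒ -20 -23 -1 -12 -19 -15 -10 -2 -18 -6 1 -4 -5
j=3: -12≤-5, i=2, swap(2,3) ⇒ -20 -23 -12 -1 -19 -15 -10 -2 -18 -6 1 -4 -5
j=4: -19≤-5, i=3, swap(3,4) ⇒ -20 -23 -12 -19 -1 -15 -10 -2 -18 -6 1 -4 -5
(after j=4) arr = -20 -23 -12 -19 -1 -15 -10 -2 -18 -6 1 -4 -5

-20 -23 -12 -19 -1 -15 -10 -2 -18 -6 1 -4 -5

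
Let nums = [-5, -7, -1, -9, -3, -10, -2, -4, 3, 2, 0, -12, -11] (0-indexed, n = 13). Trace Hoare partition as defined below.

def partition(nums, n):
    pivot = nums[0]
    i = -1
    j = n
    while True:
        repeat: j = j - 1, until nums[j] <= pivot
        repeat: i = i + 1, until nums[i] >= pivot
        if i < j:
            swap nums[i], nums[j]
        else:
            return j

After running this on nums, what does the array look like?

[-11, -7, -12, -9, -10, -3, -2, -4, 3, 2, 0, -1, -5]

pivot=-5
j stops at 12 (-11), i stops at 0 (-5); swap ⇒ [-11, -7, -1, -9, -3, -10, -2, -4, 3, 2, 0, -12, -5]
j stops at 11 (-12), i stops at 2 (-1); swap ⇒ [-11, -7, -12, -9, -3, -10, -2, -4, 3, 2, 0, -1, -5]
j stops at 5 (-10), i stops at 4 (-3); swap ⇒ [-11, -7, -12, -9, -10, -3, -2, -4, 3, 2, 0, -1, -5]
j stops at 4, i stops at 5; i≥j ⇒ return 4. nums=[-11, -7, -12, -9, -10, -3, -2, -4, 3, 2, 0, -1, -5]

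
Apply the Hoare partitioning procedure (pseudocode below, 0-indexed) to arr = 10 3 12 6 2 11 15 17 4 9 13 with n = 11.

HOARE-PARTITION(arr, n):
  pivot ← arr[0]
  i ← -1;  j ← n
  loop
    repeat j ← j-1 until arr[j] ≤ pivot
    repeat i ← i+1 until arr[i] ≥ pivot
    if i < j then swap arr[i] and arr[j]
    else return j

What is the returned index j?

4

pivot = arr[0] = 10; i = -1, j = 11
j→9 (arr[9]=9≤10), i→0 (arr[0]=10≥10); i<j, swap → 9 3 12 6 2 11 15 17 4 10 13
j→8 (arr[8]=4≤10), i→2 (arr[2]=12≥10); i<j, swap → 9 3 4 6 2 11 15 17 12 10 13
j→4, i→5; i≥j, return j=4. arr = 9 3 4 6 2 11 15 17 12 10 13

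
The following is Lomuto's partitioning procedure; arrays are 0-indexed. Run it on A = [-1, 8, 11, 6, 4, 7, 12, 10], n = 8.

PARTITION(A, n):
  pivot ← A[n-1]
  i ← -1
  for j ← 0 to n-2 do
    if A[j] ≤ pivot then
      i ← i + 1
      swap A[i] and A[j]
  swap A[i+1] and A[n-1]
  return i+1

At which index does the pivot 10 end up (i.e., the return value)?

5

pivot = A[7] = 10; i = -1
j=0: A[0]=-1 ≤ 10 → i=0, swap A[0],A[0] (no change) → [-1, 8, 11, 6, 4, 7, 12, 10]
j=1: A[1]=8 ≤ 10 → i=1, swap A[1],A[1] (no change) → [-1, 8, 11, 6, 4, 7, 12, 10]
j=2: A[2]=11 > 10 → no swap
j=3: A[3]=6 ≤ 10 → i=2, swap A[2],A[3] → [-1, 8, 6, 11, 4, 7, 12, 10]
j=4: A[4]=4 ≤ 10 → i=3, swap A[3],A[4] → [-1, 8, 6, 4, 11, 7, 12, 10]
j=5: A[5]=7 ≤ 10 → i=4, swap A[4],A[5] → [-1, 8, 6, 4, 7, 11, 12, 10]
j=6: A[6]=12 > 10 → no swap
final swap A[5],A[7] → [-1, 8, 6, 4, 7, 10, 12, 11]; return 5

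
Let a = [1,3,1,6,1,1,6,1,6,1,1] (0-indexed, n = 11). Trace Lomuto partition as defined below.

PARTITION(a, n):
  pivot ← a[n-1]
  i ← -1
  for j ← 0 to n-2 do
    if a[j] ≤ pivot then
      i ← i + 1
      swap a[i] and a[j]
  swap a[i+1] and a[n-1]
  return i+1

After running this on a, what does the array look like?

[1,1,1,1,1,1,1,3,6,6,6]

pivot = a[10] = 1; i = -1
j=0: a[0]=1 ≤ 1 → i=0, swap a[0],a[0] (no change) → [1,3,1,6,1,1,6,1,6,1,1]
j=1: a[1]=3 > 1 → no swap
j=2: a[2]=1 ≤ 1 → i=1, swap a[1],a[2] → [1,1,3,6,1,1,6,1,6,1,1]
j=3: a[3]=6 > 1 → no swap
j=4: a[4]=1 ≤ 1 → i=2, swap a[2],a[4] → [1,1,1,6,3,1,6,1,6,1,1]
j=5: a[5]=1 ≤ 1 → i=3, swap a[3],a[5] → [1,1,1,1,3,6,6,1,6,1,1]
j=6: a[6]=6 > 1 → no swap
j=7: a[7]=1 ≤ 1 → i=4, swap a[4],a[7] → [1,1,1,1,1,6,6,3,6,1,1]
j=8: a[8]=6 > 1 → no swap
j=9: a[9]=1 ≤ 1 → i=5, swap a[5],a[9] → [1,1,1,1,1,1,6,3,6,6,1]
final swap a[6],a[10] → [1,1,1,1,1,1,1,3,6,6,6]; return 6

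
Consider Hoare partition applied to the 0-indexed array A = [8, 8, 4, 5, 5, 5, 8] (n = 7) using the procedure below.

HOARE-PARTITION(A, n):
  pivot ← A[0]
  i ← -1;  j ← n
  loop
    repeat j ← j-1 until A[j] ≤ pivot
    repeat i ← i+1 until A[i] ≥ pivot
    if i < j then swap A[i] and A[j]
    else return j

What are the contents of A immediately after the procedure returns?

[8, 5, 4, 5, 5, 8, 8]

pivot=8
j stops at 6 (8), i stops at 0 (8); swap ⇒ [8, 8, 4, 5, 5, 5, 8]
j stops at 5 (5), i stops at 1 (8); swap ⇒ [8, 5, 4, 5, 5, 8, 8]
j stops at 4, i stops at 5; i≥j ⇒ return 4. A=[8, 5, 4, 5, 5, 8, 8]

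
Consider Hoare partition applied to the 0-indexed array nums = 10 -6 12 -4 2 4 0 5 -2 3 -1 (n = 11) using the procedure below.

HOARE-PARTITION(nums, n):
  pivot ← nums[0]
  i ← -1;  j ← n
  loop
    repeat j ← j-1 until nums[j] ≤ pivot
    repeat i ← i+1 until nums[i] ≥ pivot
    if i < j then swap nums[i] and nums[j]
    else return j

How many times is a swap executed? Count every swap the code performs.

2

pivot = nums[0] = 10; i = -1, j = 11
j→10 (nums[10]=-1≤10), i→0 (nums[0]=10≥10); i<j, swap → -1 -6 12 -4 2 4 0 5 -2 3 10
j→9 (nums[9]=3≤10), i→2 (nums[2]=12≥10); i<j, swap → -1 -6 3 -4 2 4 0 5 -2 12 10
j→8, i→9; i≥j, return j=8. nums = -1 -6 3 -4 2 4 0 5 -2 12 10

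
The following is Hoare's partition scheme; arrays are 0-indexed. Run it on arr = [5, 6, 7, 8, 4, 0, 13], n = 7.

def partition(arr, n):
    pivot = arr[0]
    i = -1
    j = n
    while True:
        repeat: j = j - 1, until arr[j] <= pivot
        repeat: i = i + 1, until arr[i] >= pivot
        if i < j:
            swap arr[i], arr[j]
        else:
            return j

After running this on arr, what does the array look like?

[0, 4, 7, 8, 6, 5, 13]

pivot=5
j stops at 5 (0), i stops at 0 (5); swap ⇒ [0, 6, 7, 8, 4, 5, 13]
j stops at 4 (4), i stops at 1 (6); swap ⇒ [0, 4, 7, 8, 6, 5, 13]
j stops at 1, i stops at 2; i≥j ⇒ return 1. arr=[0, 4, 7, 8, 6, 5, 13]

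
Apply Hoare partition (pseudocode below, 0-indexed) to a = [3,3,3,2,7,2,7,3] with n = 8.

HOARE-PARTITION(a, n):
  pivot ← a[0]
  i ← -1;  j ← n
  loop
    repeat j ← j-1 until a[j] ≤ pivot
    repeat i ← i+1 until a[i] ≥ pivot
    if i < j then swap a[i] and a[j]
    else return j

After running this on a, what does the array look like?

[3,2,2,3,7,3,7,3]

pivot = a[0] = 3; i = -1, j = 8
j→7 (a[7]=3≤3), i→0 (a[0]=3≥3); i<j, swap → [3,3,3,2,7,2,7,3]
j→5 (a[5]=2≤3), i→1 (a[1]=3≥3); i<j, swap → [3,2,3,2,7,3,7,3]
j→3 (a[3]=2≤3), i→2 (a[2]=3≥3); i<j, swap → [3,2,2,3,7,3,7,3]
j→2, i→3; i≥j, return j=2. a = [3,2,2,3,7,3,7,3]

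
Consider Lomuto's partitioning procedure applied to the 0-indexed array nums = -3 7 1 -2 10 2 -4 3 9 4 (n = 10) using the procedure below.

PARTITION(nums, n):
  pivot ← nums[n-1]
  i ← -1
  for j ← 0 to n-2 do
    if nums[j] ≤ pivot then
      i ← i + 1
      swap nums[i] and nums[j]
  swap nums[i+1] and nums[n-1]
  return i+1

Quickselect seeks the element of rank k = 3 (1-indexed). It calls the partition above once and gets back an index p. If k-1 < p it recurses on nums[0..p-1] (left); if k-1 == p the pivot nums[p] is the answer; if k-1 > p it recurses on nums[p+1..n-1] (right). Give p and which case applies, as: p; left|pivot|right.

6; left

pivot=4, i=-1
j=0: -3≤4, i=0, swap(0,0) ⇒ -3 7 1 -2 10 2 -4 3 9 4
j=1: 7>4, skip
j=2: 1≤4, i=1, swap(1,2) ⇒ -3 1 7 -2 10 2 -4 3 9 4
j=3: -2≤4, i=2, swap(2,3) ⇒ -3 1 -2 7 10 2 -4 3 9 4
j=4: 10>4, skip
j=5: 2≤4, i=3, swap(3,5) ⇒ -3 1 -2 2 10 7 -4 3 9 4
j=6: -4≤4, i=4, swap(4,6) ⇒ -3 1 -2 2 -4 7 10 3 9 4
j=7: 3≤4, i=5, swap(5,7) ⇒ -3 1 -2 2 -4 3 10 7 9 4
j=8: 9>4, skip
swap(6,9) ⇒ -3 1 -2 2 -4 3 4 7 9 10; return 6
p = 6; k-1 = 2 < 6 ⇒ left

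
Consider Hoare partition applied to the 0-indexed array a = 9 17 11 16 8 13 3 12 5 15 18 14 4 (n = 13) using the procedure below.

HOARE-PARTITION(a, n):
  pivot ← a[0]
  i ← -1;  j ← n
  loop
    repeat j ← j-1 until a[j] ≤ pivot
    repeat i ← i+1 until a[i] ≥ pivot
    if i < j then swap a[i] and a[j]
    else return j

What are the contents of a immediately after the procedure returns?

pivot = a[0] = 9; i = -1, j = 13
j→12 (a[12]=4≤9), i→0 (a[0]=9≥9); i<j, swap → 4 17 11 16 8 13 3 12 5 15 18 14 9
j→8 (a[8]=5≤9), i→1 (a[1]=17≥9); i<j, swap → 4 5 11 16 8 13 3 12 17 15 18 14 9
j→6 (a[6]=3≤9), i→2 (a[2]=11≥9); i<j, swap → 4 5 3 16 8 13 11 12 17 15 18 14 9
j→4 (a[4]=8≤9), i→3 (a[3]=16≥9); i<j, swap → 4 5 3 8 16 13 11 12 17 15 18 14 9
j→3, i→4; i≥j, return j=3. a = 4 5 3 8 16 13 11 12 17 15 18 14 9

4 5 3 8 16 13 11 12 17 15 18 14 9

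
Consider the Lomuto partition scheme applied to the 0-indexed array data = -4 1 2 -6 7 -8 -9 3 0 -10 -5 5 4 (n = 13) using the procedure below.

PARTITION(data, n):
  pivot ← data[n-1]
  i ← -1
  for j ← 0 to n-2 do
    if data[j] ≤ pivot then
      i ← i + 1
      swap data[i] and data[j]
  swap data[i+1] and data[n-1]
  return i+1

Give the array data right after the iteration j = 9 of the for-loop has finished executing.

pivot=4, i=-1
j=0: -4≤4, i=0, swap(0,0) ⇒ -4 1 2 -6 7 -8 -9 3 0 -10 -5 5 4
j=1: 1≤4, i=1, swap(1,1) ⇒ -4 1 2 -6 7 -8 -9 3 0 -10 -5 5 4
j=2: 2≤4, i=2, swap(2,2) ⇒ -4 1 2 -6 7 -8 -9 3 0 -10 -5 5 4
j=3: -6≤4, i=3, swap(3,3) ⇒ -4 1 2 -6 7 -8 -9 3 0 -10 -5 5 4
j=4: 7>4, skip
j=5: -8≤4, i=4, swap(4,5) ⇒ -4 1 2 -6 -8 7 -9 3 0 -10 -5 5 4
j=6: -9≤4, i=5, swap(5,6) ⇒ -4 1 2 -6 -8 -9 7 3 0 -10 -5 5 4
j=7: 3≤4, i=6, swap(6,7) ⇒ -4 1 2 -6 -8 -9 3 7 0 -10 -5 5 4
j=8: 0≤4, i=7, swap(7,8) ⇒ -4 1 2 -6 -8 -9 3 0 7 -10 -5 5 4
j=9: -10≤4, i=8, swap(8,9) ⇒ -4 1 2 -6 -8 -9 3 0 -10 7 -5 5 4
(after j=9) data = -4 1 2 -6 -8 -9 3 0 -10 7 -5 5 4

-4 1 2 -6 -8 -9 3 0 -10 7 -5 5 4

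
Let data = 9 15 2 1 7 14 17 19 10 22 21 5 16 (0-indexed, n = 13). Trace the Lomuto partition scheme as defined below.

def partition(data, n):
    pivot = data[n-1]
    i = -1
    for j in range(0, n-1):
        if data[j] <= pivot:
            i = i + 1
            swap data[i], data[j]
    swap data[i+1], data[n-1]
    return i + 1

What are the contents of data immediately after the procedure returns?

9 15 2 1 7 14 10 5 16 22 21 19 17

pivot=16, i=-1
j=0: 9≤16, i=0, swap(0,0) ⇒ 9 15 2 1 7 14 17 19 10 22 21 5 16
j=1: 15≤16, i=1, swap(1,1) ⇒ 9 15 2 1 7 14 17 19 10 22 21 5 16
j=2: 2≤16, i=2, swap(2,2) ⇒ 9 15 2 1 7 14 17 19 10 22 21 5 16
j=3: 1≤16, i=3, swap(3,3) ⇒ 9 15 2 1 7 14 17 19 10 22 21 5 16
j=4: 7≤16, i=4, swap(4,4) ⇒ 9 15 2 1 7 14 17 19 10 22 21 5 16
j=5: 14≤16, i=5, swap(5,5) ⇒ 9 15 2 1 7 14 17 19 10 22 21 5 16
j=6: 17>16, skip
j=7: 19>16, skip
j=8: 10≤16, i=6, swap(6,8) ⇒ 9 15 2 1 7 14 10 19 17 22 21 5 16
j=9: 22>16, skip
j=10: 21>16, skip
j=11: 5≤16, i=7, swap(7,11) ⇒ 9 15 2 1 7 14 10 5 17 22 21 19 16
swap(8,12) ⇒ 9 15 2 1 7 14 10 5 16 22 21 19 17; return 8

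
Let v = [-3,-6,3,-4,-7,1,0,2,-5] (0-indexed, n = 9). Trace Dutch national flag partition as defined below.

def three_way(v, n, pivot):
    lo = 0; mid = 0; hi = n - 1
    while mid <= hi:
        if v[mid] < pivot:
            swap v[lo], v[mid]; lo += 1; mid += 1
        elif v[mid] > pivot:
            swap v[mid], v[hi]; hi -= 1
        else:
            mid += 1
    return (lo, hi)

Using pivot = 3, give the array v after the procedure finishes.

lo=0 mid=0 hi=8
-3<3: swap(0,0), lo=1 mid=1 ⇒ [-3,-6,3,-4,-7,1,0,2,-5]
-6<3: swap(1,1), lo=2 mid=2 ⇒ [-3,-6,3,-4,-7,1,0,2,-5]
3=3: mid=3
-4<3: swap(2,3), lo=3 mid=4 ⇒ [-3,-6,-4,3,-7,1,0,2,-5]
-7<3: swap(3,4), lo=4 mid=5 ⇒ [-3,-6,-4,-7,3,1,0,2,-5]
1<3: swap(4,5), lo=5 mid=6 ⇒ [-3,-6,-4,-7,1,3,0,2,-5]
0<3: swap(5,6), lo=6 mid=7 ⇒ [-3,-6,-4,-7,1,0,3,2,-5]
2<3: swap(6,7), lo=7 mid=8 ⇒ [-3,-6,-4,-7,1,0,2,3,-5]
-5<3: swap(7,8), lo=8 mid=9 ⇒ [-3,-6,-4,-7,1,0,2,-5,3]
done. lo=8 hi=8; v=[-3,-6,-4,-7,1,0,2,-5,3]

[-3,-6,-4,-7,1,0,2,-5,3]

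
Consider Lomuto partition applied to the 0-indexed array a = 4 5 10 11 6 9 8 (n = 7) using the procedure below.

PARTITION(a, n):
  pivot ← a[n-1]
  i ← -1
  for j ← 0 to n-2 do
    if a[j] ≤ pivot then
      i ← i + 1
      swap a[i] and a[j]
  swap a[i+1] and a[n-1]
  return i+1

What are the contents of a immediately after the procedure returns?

4 5 6 8 10 9 11

pivot = a[6] = 8; i = -1
j=0: a[0]=4 ≤ 8 → i=0, swap a[0],a[0] (no change) → 4 5 10 11 6 9 8
j=1: a[1]=5 ≤ 8 → i=1, swap a[1],a[1] (no change) → 4 5 10 11 6 9 8
j=2: a[2]=10 > 8 → no swap
j=3: a[3]=11 > 8 → no swap
j=4: a[4]=6 ≤ 8 → i=2, swap a[2],a[4] → 4 5 6 11 10 9 8
j=5: a[5]=9 > 8 → no swap
final swap a[3],a[6] → 4 5 6 8 10 9 11; return 3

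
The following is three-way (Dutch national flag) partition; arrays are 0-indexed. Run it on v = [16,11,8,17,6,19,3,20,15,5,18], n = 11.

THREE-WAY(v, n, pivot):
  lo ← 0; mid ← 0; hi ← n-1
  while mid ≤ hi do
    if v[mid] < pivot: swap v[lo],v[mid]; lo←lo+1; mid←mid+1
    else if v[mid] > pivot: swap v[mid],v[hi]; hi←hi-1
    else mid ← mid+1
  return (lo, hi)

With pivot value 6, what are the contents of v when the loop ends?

lo=0 mid=0 hi=10
16>6: swap(0,10), hi=9 ⇒ [18,11,8,17,6,19,3,20,15,5,16]
18>6: swap(0,9), hi=8 ⇒ [5,11,8,17,6,19,3,20,15,18,16]
5<6: swap(0,0), lo=1 mid=1 ⇒ [5,11,8,17,6,19,3,20,15,18,16]
11>6: swap(1,8), hi=7 ⇒ [5,15,8,17,6,19,3,20,11,18,16]
15>6: swap(1,7), hi=6 ⇒ [5,20,8,17,6,19,3,15,11,18,16]
20>6: swap(1,6), hi=5 ⇒ [5,3,8,17,6,19,20,15,11,18,16]
3<6: swap(1,1), lo=2 mid=2 ⇒ [5,3,8,17,6,19,20,15,11,18,16]
8>6: swap(2,5), hi=4 ⇒ [5,3,19,17,6,8,20,15,11,18,16]
19>6: swap(2,4), hi=3 ⇒ [5,3,6,17,19,8,20,15,11,18,16]
6=6: mid=3
17>6: swap(3,3), hi=2 ⇒ [5,3,6,17,19,8,20,15,11,18,16]
done. lo=2 hi=2; v=[5,3,6,17,19,8,20,15,11,18,16]

[5,3,6,17,19,8,20,15,11,18,16]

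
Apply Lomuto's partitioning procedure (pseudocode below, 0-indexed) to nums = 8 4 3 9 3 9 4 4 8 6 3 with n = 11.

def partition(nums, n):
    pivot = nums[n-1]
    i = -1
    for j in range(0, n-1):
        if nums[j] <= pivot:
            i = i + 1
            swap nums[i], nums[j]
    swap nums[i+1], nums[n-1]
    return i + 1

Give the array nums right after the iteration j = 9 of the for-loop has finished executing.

3 3 8 9 4 9 4 4 8 6 3

pivot = nums[10] = 3; i = -1
j=0: nums[0]=8 > 3 → no swap
j=1: nums[1]=4 > 3 → no swap
j=2: nums[2]=3 ≤ 3 → i=0, swap nums[0],nums[2] → 3 4 8 9 3 9 4 4 8 6 3
j=3: nums[3]=9 > 3 → no swap
j=4: nums[4]=3 ≤ 3 → i=1, swap nums[1],nums[4] → 3 3 8 9 4 9 4 4 8 6 3
j=5: nums[5]=9 > 3 → no swap
j=6: nums[6]=4 > 3 → no swap
j=7: nums[7]=4 > 3 → no swap
j=8: nums[8]=8 > 3 → no swap
j=9: nums[9]=6 > 3 → no swap
(after j=9) nums = 3 3 8 9 4 9 4 4 8 6 3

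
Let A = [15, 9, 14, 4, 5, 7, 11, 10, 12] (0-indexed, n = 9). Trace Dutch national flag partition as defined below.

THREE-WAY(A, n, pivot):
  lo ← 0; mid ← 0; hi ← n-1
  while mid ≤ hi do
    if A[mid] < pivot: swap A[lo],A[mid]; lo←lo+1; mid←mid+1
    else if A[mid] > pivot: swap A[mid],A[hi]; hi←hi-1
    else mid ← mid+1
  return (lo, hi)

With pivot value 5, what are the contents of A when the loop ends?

pivot = 5; lo=0, mid=0, hi=8
A[mid]=15>5: swap A[0],A[8]; hi=7 → [12, 9, 14, 4, 5, 7, 11, 10, 15]
A[mid]=12>5: swap A[0],A[7]; hi=6 → [10, 9, 14, 4, 5, 7, 11, 12, 15]
A[mid]=10>5: swap A[0],A[6]; hi=5 → [11, 9, 14, 4, 5, 7, 10, 12, 15]
A[mid]=11>5: swap A[0],A[5]; hi=4 → [7, 9, 14, 4, 5, 11, 10, 12, 15]
A[mid]=7>5: swap A[0],A[4]; hi=3 → [5, 9, 14, 4, 7, 11, 10, 12, 15]
A[mid]=5=5: mid=1
A[mid]=9>5: swap A[1],A[3]; hi=2 → [5, 4, 14, 9, 7, 11, 10, 12, 15]
A[mid]=4<5: swap A[0],A[1]; lo=1,mid=2 → [4, 5, 14, 9, 7, 11, 10, 12, 15]
A[mid]=14>5: swap A[2],A[2]; hi=1 → [4, 5, 14, 9, 7, 11, 10, 12, 15]
end: lo=1, hi=1; A = [4, 5, 14, 9, 7, 11, 10, 12, 15]

[4, 5, 14, 9, 7, 11, 10, 12, 15]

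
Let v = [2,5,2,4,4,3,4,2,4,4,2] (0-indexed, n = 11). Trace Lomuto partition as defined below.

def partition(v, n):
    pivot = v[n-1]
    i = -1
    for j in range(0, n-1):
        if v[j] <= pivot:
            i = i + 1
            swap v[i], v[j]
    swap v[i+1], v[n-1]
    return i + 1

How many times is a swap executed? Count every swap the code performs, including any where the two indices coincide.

4

pivot=2, i=-1
j=0: 2≤2, i=0, swap(0,0) ⇒ [2,5,2,4,4,3,4,2,4,4,2]
j=1: 5>2, skip
j=2: 2≤2, i=1, swap(1,2) ⇒ [2,2,5,4,4,3,4,2,4,4,2]
j=3: 4>2, skip
j=4: 4>2, skip
j=5: 3>2, skip
j=6: 4>2, skip
j=7: 2≤2, i=2, swap(2,7) ⇒ [2,2,2,4,4,3,4,5,4,4,2]
j=8: 4>2, skip
j=9: 4>2, skip
swap(3,10) ⇒ [2,2,2,2,4,3,4,5,4,4,4]; return 3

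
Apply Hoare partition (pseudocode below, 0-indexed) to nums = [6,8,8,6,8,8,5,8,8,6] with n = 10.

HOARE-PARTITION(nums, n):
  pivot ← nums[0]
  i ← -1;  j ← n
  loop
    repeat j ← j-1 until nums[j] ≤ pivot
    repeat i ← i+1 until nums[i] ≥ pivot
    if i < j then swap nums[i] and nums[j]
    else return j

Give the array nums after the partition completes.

pivot=6
j stops at 9 (6), i stops at 0 (6); swap ⇒ [6,8,8,6,8,8,5,8,8,6]
j stops at 6 (5), i stops at 1 (8); swap ⇒ [6,5,8,6,8,8,8,8,8,6]
j stops at 3 (6), i stops at 2 (8); swap ⇒ [6,5,6,8,8,8,8,8,8,6]
j stops at 2, i stops at 3; i≥j ⇒ return 2. nums=[6,5,6,8,8,8,8,8,8,6]

[6,5,6,8,8,8,8,8,8,6]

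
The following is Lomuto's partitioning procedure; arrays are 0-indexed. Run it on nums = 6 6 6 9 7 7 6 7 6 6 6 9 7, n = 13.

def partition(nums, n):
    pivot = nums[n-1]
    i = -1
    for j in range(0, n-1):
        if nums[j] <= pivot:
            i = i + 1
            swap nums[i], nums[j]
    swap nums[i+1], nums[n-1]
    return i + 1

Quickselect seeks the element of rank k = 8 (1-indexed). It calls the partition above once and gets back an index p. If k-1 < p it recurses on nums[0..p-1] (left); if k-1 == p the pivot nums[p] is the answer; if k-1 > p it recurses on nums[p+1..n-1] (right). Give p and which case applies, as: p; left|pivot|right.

pivot=7, i=-1
j=0: 6≤7, i=0, swap(0,0) ⇒ 6 6 6 9 7 7 6 7 6 6 6 9 7
j=1: 6≤7, i=1, swap(1,1) ⇒ 6 6 6 9 7 7 6 7 6 6 6 9 7
j=2: 6≤7, i=2, swap(2,2) ⇒ 6 6 6 9 7 7 6 7 6 6 6 9 7
j=3: 9>7, skip
j=4: 7≤7, i=3, swap(3,4) ⇒ 6 6 6 7 9 7 6 7 6 6 6 9 7
j=5: 7≤7, i=4, swap(4,5) ⇒ 6 6 6 7 7 9 6 7 6 6 6 9 7
j=6: 6≤7, i=5, swap(5,6) ⇒ 6 6 6 7 7 6 9 7 6 6 6 9 7
j=7: 7≤7, i=6, swap(6,7) ⇒ 6 6 6 7 7 6 7 9 6 6 6 9 7
j=8: 6≤7, i=7, swap(7,8) ⇒ 6 6 6 7 7 6 7 6 9 6 6 9 7
j=9: 6≤7, i=8, swap(8,9) ⇒ 6 6 6 7 7 6 7 6 6 9 6 9 7
j=10: 6≤7, i=9, swap(9,10) ⇒ 6 6 6 7 7 6 7 6 6 6 9 9 7
j=11: 9>7, skip
swap(10,12) ⇒ 6 6 6 7 7 6 7 6 6 6 7 9 9; return 10
p = 10; k-1 = 7 < 10 ⇒ left

10; left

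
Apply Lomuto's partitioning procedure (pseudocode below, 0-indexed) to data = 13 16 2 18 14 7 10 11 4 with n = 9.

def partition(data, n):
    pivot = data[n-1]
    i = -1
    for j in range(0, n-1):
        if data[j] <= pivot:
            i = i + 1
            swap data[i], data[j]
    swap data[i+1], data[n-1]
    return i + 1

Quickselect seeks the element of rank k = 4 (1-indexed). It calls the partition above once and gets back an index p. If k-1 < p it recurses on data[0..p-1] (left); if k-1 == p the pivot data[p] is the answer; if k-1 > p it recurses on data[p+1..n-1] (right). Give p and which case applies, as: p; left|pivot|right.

1; right

pivot = data[8] = 4; i = -1
j=0: data[0]=13 > 4 → no swap
j=1: data[1]=16 > 4 → no swap
j=2: data[2]=2 ≤ 4 → i=0, swap data[0],data[2] → 2 16 13 18 14 7 10 11 4
j=3: data[3]=18 > 4 → no swap
j=4: data[4]=14 > 4 → no swap
j=5: data[5]=7 > 4 → no swap
j=6: data[6]=10 > 4 → no swap
j=7: data[7]=11 > 4 → no swap
final swap data[1],data[8] → 2 4 13 18 14 7 10 11 16; return 1
p = 1; k-1 = 3 > 1 ⇒ right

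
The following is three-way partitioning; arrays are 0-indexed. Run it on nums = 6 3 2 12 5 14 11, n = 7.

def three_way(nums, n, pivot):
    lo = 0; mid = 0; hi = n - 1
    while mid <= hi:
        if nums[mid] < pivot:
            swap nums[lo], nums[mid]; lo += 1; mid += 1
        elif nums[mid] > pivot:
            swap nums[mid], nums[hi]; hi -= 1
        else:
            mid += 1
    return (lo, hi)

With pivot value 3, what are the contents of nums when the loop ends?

2 3 12 5 14 11 6

lo=0 mid=0 hi=6
6>3: swap(0,6), hi=5 ⇒ 11 3 2 12 5 14 6
11>3: swap(0,5), hi=4 ⇒ 14 3 2 12 5 11 6
14>3: swap(0,4), hi=3 ⇒ 5 3 2 12 14 11 6
5>3: swap(0,3), hi=2 ⇒ 12 3 2 5 14 11 6
12>3: swap(0,2), hi=1 ⇒ 2 3 12 5 14 11 6
2<3: swap(0,0), lo=1 mid=1 ⇒ 2 3 12 5 14 11 6
3=3: mid=2
done. lo=1 hi=1; nums=2 3 12 5 14 11 6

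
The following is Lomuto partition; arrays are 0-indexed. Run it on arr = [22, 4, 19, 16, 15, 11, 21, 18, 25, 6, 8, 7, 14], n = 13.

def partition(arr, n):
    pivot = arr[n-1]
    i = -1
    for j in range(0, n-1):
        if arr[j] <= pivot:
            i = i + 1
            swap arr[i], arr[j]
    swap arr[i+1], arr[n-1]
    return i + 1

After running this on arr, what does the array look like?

pivot = arr[12] = 14; i = -1
j=0: arr[0]=22 > 14 → no swap
j=1: arr[1]=4 ≤ 14 → i=0, swap arr[0],arr[1] → [4, 22, 19, 16, 15, 11, 21, 18, 25, 6, 8, 7, 14]
j=2: arr[2]=19 > 14 → no swap
j=3: arr[3]=16 > 14 → no swap
j=4: arr[4]=15 > 14 → no swap
j=5: arr[5]=11 ≤ 14 → i=1, swap arr[1],arr[5] → [4, 11, 19, 16, 15, 22, 21, 18, 25, 6, 8, 7, 14]
j=6: arr[6]=21 > 14 → no swap
j=7: arr[7]=18 > 14 → no swap
j=8: arr[8]=25 > 14 → no swap
j=9: arr[9]=6 ≤ 14 → i=2, swap arr[2],arr[9] → [4, 11, 6, 16, 15, 22, 21, 18, 25, 19, 8, 7, 14]
j=10: arr[10]=8 ≤ 14 → i=3, swap arr[3],arr[10] → [4, 11, 6, 8, 15, 22, 21, 18, 25, 19, 16, 7, 14]
j=11: arr[11]=7 ≤ 14 → i=4, swap arr[4],arr[11] → [4, 11, 6, 8, 7, 22, 21, 18, 25, 19, 16, 15, 14]
final swap arr[5],arr[12] → [4, 11, 6, 8, 7, 14, 21, 18, 25, 19, 16, 15, 22]; return 5

[4, 11, 6, 8, 7, 14, 21, 18, 25, 19, 16, 15, 22]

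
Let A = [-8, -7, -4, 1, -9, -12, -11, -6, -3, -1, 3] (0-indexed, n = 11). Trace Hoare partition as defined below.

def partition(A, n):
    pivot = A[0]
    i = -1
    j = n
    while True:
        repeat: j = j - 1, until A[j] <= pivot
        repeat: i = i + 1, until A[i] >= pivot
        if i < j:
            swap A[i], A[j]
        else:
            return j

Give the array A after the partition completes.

[-11, -12, -9, 1, -4, -7, -8, -6, -3, -1, 3]

pivot = A[0] = -8; i = -1, j = 11
j→6 (A[6]=-11≤-8), i→0 (A[0]=-8≥-8); i<j, swap → [-11, -7, -4, 1, -9, -12, -8, -6, -3, -1, 3]
j→5 (A[5]=-12≤-8), i→1 (A[1]=-7≥-8); i<j, swap → [-11, -12, -4, 1, -9, -7, -8, -6, -3, -1, 3]
j→4 (A[4]=-9≤-8), i→2 (A[2]=-4≥-8); i<j, swap → [-11, -12, -9, 1, -4, -7, -8, -6, -3, -1, 3]
j→2, i→3; i≥j, return j=2. A = [-11, -12, -9, 1, -4, -7, -8, -6, -3, -1, 3]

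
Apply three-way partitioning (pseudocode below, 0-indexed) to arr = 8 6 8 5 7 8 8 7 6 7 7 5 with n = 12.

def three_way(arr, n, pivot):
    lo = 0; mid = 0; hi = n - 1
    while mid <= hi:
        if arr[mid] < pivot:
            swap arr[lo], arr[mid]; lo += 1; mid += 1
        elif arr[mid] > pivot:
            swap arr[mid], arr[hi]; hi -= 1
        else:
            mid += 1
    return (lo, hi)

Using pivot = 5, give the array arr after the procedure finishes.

5 5 8 7 8 8 7 6 7 7 6 8

lo=0 mid=0 hi=11
8>5: swap(0,11), hi=10 ⇒ 5 6 8 5 7 8 8 7 6 7 7 8
5=5: mid=1
6>5: swap(1,10), hi=9 ⇒ 5 7 8 5 7 8 8 7 6 7 6 8
7>5: swap(1,9), hi=8 ⇒ 5 7 8 5 7 8 8 7 6 7 6 8
7>5: swap(1,8), hi=7 ⇒ 5 6 8 5 7 8 8 7 7 7 6 8
6>5: swap(1,7), hi=6 ⇒ 5 7 8 5 7 8 8 6 7 7 6 8
7>5: swap(1,6), hi=5 ⇒ 5 8 8 5 7 8 7 6 7 7 6 8
8>5: swap(1,5), hi=4 ⇒ 5 8 8 5 7 8 7 6 7 7 6 8
8>5: swap(1,4), hi=3 ⇒ 5 7 8 5 8 8 7 6 7 7 6 8
7>5: swap(1,3), hi=2 ⇒ 5 5 8 7 8 8 7 6 7 7 6 8
5=5: mid=2
8>5: swap(2,2), hi=1 ⇒ 5 5 8 7 8 8 7 6 7 7 6 8
done. lo=0 hi=1; arr=5 5 8 7 8 8 7 6 7 7 6 8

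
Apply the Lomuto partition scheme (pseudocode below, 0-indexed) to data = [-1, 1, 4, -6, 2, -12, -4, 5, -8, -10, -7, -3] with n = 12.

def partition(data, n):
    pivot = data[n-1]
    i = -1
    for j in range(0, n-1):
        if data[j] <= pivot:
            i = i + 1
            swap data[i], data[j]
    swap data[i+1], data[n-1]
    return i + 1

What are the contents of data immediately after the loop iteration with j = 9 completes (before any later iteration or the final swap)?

pivot=-3, i=-1
j=0: -1>-3, skip
j=1: 1>-3, skip
j=2: 4>-3, skip
j=3: -6≤-3, i=0, swap(0,3) ⇒ [-6, 1, 4, -1, 2, -12, -4, 5, -8, -10, -7, -3]
j=4: 2>-3, skip
j=5: -12≤-3, i=1, swap(1,5) ⇒ [-6, -12, 4, -1, 2, 1, -4, 5, -8, -10, -7, -3]
j=6: -4≤-3, i=2, swap(2,6) ⇒ [-6, -12, -4, -1, 2, 1, 4, 5, -8, -10, -7, -3]
j=7: 5>-3, skip
j=8: -8≤-3, i=3, swap(3,8) ⇒ [-6, -12, -4, -8, 2, 1, 4, 5, -1, -10, -7, -3]
j=9: -10≤-3, i=4, swap(4,9) ⇒ [-6, -12, -4, -8, -10, 1, 4, 5, -1, 2, -7, -3]
(after j=9) data = [-6, -12, -4, -8, -10, 1, 4, 5, -1, 2, -7, -3]

[-6, -12, -4, -8, -10, 1, 4, 5, -1, 2, -7, -3]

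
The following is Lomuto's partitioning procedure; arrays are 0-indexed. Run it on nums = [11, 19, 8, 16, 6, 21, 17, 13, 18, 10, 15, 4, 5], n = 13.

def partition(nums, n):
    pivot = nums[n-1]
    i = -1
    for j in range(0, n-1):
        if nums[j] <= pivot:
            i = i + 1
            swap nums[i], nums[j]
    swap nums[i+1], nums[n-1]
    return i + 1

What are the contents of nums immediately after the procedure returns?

[4, 5, 8, 16, 6, 21, 17, 13, 18, 10, 15, 11, 19]

pivot = nums[12] = 5; i = -1
j=0: nums[0]=11 > 5 → no swap
j=1: nums[1]=19 > 5 → no swap
j=2: nums[2]=8 > 5 → no swap
j=3: nums[3]=16 > 5 → no swap
j=4: nums[4]=6 > 5 → no swap
j=5: nums[5]=21 > 5 → no swap
j=6: nums[6]=17 > 5 → no swap
j=7: nums[7]=13 > 5 → no swap
j=8: nums[8]=18 > 5 → no swap
j=9: nums[9]=10 > 5 → no swap
j=10: nums[10]=15 > 5 → no swap
j=11: nums[11]=4 ≤ 5 → i=0, swap nums[0],nums[11] → [4, 19, 8, 16, 6, 21, 17, 13, 18, 10, 15, 11, 5]
final swap nums[1],nums[12] → [4, 5, 8, 16, 6, 21, 17, 13, 18, 10, 15, 11, 19]; return 1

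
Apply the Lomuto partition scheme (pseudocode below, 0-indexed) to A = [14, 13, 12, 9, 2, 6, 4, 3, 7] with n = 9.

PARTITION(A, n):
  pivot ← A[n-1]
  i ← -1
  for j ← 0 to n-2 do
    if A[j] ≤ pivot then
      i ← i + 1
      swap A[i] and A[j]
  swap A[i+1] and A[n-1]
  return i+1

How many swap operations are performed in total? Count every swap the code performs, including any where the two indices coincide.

pivot = A[8] = 7; i = -1
j=0: A[0]=14 > 7 → no swap
j=1: A[1]=13 > 7 → no swap
j=2: A[2]=12 > 7 → no swap
j=3: A[3]=9 > 7 → no swap
j=4: A[4]=2 ≤ 7 → i=0, swap A[0],A[4] → [2, 13, 12, 9, 14, 6, 4, 3, 7]
j=5: A[5]=6 ≤ 7 → i=1, swap A[1],A[5] → [2, 6, 12, 9, 14, 13, 4, 3, 7]
j=6: A[6]=4 ≤ 7 → i=2, swap A[2],A[6] → [2, 6, 4, 9, 14, 13, 12, 3, 7]
j=7: A[7]=3 ≤ 7 → i=3, swap A[3],A[7] → [2, 6, 4, 3, 14, 13, 12, 9, 7]
final swap A[4],A[8] → [2, 6, 4, 3, 7, 13, 12, 9, 14]; return 4

5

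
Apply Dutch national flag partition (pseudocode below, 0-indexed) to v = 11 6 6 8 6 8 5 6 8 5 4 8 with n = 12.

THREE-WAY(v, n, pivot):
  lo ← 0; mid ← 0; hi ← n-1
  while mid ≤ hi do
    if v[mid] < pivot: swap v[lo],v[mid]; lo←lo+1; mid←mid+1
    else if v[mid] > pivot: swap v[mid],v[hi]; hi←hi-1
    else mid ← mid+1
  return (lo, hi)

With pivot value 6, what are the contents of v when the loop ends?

pivot = 6; lo=0, mid=0, hi=11
v[mid]=11>6: swap v[0],v[11]; hi=10 → 8 6 6 8 6 8 5 6 8 5 4 11
v[mid]=8>6: swap v[0],v[10]; hi=9 → 4 6 6 8 6 8 5 6 8 5 8 11
v[mid]=4<6: swap v[0],v[0]; lo=1,mid=1 → 4 6 6 8 6 8 5 6 8 5 8 11
v[mid]=6=6: mid=2
v[mid]=6=6: mid=3
v[mid]=8>6: swap v[3],v[9]; hi=8 → 4 6 6 5 6 8 5 6 8 8 8 11
v[mid]=5<6: swap v[1],v[3]; lo=2,mid=4 → 4 5 6 6 6 8 5 6 8 8 8 11
v[mid]=6=6: mid=5
v[mid]=8>6: swap v[5],v[8]; hi=7 → 4 5 6 6 6 8 5 6 8 8 8 11
v[mid]=8>6: swap v[5],v[7]; hi=6 → 4 5 6 6 6 6 5 8 8 8 8 11
v[mid]=6=6: mid=6
v[mid]=5<6: swap v[2],v[6]; lo=3,mid=7 → 4 5 5 6 6 6 6 8 8 8 8 11
end: lo=3, hi=6; v = 4 5 5 6 6 6 6 8 8 8 8 11

4 5 5 6 6 6 6 8 8 8 8 11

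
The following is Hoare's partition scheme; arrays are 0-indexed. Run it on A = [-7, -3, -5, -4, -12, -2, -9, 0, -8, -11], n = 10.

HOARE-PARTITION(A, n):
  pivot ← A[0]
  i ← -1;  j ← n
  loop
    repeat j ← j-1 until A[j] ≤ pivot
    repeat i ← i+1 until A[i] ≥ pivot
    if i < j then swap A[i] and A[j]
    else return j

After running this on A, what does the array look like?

[-11, -8, -9, -12, -4, -2, -5, 0, -3, -7]

pivot = A[0] = -7; i = -1, j = 10
j→9 (A[9]=-11≤-7), i→0 (A[0]=-7≥-7); i<j, swap → [-11, -3, -5, -4, -12, -2, -9, 0, -8, -7]
j→8 (A[8]=-8≤-7), i→1 (A[1]=-3≥-7); i<j, swap → [-11, -8, -5, -4, -12, -2, -9, 0, -3, -7]
j→6 (A[6]=-9≤-7), i→2 (A[2]=-5≥-7); i<j, swap → [-11, -8, -9, -4, -12, -2, -5, 0, -3, -7]
j→4 (A[4]=-12≤-7), i→3 (A[3]=-4≥-7); i<j, swap → [-11, -8, -9, -12, -4, -2, -5, 0, -3, -7]
j→3, i→4; i≥j, return j=3. A = [-11, -8, -9, -12, -4, -2, -5, 0, -3, -7]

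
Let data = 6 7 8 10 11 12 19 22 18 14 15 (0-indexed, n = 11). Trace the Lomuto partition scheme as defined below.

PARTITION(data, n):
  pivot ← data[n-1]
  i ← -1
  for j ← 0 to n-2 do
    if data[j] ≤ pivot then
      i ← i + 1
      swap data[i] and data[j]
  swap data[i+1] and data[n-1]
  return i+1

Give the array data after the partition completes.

pivot = data[10] = 15; i = -1
j=0: data[0]=6 ≤ 15 → i=0, swap data[0],data[0] (no change) → 6 7 8 10 11 12 19 22 18 14 15
j=1: data[1]=7 ≤ 15 → i=1, swap data[1],data[1] (no change) → 6 7 8 10 11 12 19 22 18 14 15
j=2: data[2]=8 ≤ 15 → i=2, swap data[2],data[2] (no change) → 6 7 8 10 11 12 19 22 18 14 15
j=3: data[3]=10 ≤ 15 → i=3, swap data[3],data[3] (no change) → 6 7 8 10 11 12 19 22 18 14 15
j=4: data[4]=11 ≤ 15 → i=4, swap data[4],data[4] (no change) → 6 7 8 10 11 12 19 22 18 14 15
j=5: data[5]=12 ≤ 15 → i=5, swap data[5],data[5] (no change) → 6 7 8 10 11 12 19 22 18 14 15
j=6: data[6]=19 > 15 → no swap
j=7: data[7]=22 > 15 → no swap
j=8: data[8]=18 > 15 → no swap
j=9: data[9]=14 ≤ 15 → i=6, swap data[6],data[9] → 6 7 8 10 11 12 14 22 18 19 15
final swap data[7],data[10] → 6 7 8 10 11 12 14 15 18 19 22; return 7

6 7 8 10 11 12 14 15 18 19 22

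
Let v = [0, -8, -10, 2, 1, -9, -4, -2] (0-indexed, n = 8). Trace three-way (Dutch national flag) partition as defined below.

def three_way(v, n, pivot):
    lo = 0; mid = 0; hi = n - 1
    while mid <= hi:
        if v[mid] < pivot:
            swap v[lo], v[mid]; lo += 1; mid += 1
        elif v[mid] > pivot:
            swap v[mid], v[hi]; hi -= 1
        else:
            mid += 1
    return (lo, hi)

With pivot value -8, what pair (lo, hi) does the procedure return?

lo=0 mid=0 hi=7
0>-8: swap(0,7), hi=6 ⇒ [-2, -8, -10, 2, 1, -9, -4, 0]
-2>-8: swap(0,6), hi=5 ⇒ [-4, -8, -10, 2, 1, -9, -2, 0]
-4>-8: swap(0,5), hi=4 ⇒ [-9, -8, -10, 2, 1, -4, -2, 0]
-9<-8: swap(0,0), lo=1 mid=1 ⇒ [-9, -8, -10, 2, 1, -4, -2, 0]
-8=-8: mid=2
-10<-8: swap(1,2), lo=2 mid=3 ⇒ [-9, -10, -8, 2, 1, -4, -2, 0]
2>-8: swap(3,4), hi=3 ⇒ [-9, -10, -8, 1, 2, -4, -2, 0]
1>-8: swap(3,3), hi=2 ⇒ [-9, -10, -8, 1, 2, -4, -2, 0]
done. lo=2 hi=2; v=[-9, -10, -8, 1, 2, -4, -2, 0]

(2, 2)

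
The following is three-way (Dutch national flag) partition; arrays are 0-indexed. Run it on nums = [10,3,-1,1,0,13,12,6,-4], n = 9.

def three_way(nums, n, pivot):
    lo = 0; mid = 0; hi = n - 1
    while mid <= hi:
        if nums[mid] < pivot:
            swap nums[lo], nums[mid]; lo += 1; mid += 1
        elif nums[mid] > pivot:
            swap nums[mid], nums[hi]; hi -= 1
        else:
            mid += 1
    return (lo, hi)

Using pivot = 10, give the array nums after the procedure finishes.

lo=0 mid=0 hi=8
10=10: mid=1
3<10: swap(0,1), lo=1 mid=2 ⇒ [3,10,-1,1,0,13,12,6,-4]
-1<10: swap(1,2), lo=2 mid=3 ⇒ [3,-1,10,1,0,13,12,6,-4]
1<10: swap(2,3), lo=3 mid=4 ⇒ [3,-1,1,10,0,13,12,6,-4]
0<10: swap(3,4), lo=4 mid=5 ⇒ [3,-1,1,0,10,13,12,6,-4]
13>10: swap(5,8), hi=7 ⇒ [3,-1,1,0,10,-4,12,6,13]
-4<10: swap(4,5), lo=5 mid=6 ⇒ [3,-1,1,0,-4,10,12,6,13]
12>10: swap(6,7), hi=6 ⇒ [3,-1,1,0,-4,10,6,12,13]
6<10: swap(5,6), lo=6 mid=7 ⇒ [3,-1,1,0,-4,6,10,12,13]
done. lo=6 hi=6; nums=[3,-1,1,0,-4,6,10,12,13]

[3,-1,1,0,-4,6,10,12,13]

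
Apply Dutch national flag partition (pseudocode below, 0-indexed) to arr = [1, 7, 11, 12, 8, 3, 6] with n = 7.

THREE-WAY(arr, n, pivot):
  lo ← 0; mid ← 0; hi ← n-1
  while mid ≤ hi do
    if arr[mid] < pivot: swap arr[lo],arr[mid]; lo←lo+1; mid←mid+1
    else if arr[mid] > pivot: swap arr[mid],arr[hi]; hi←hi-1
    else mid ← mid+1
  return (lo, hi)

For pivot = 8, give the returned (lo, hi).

pivot = 8; lo=0, mid=0, hi=6
arr[mid]=1<8: swap arr[0],arr[0]; lo=1,mid=1 → [1, 7, 11, 12, 8, 3, 6]
arr[mid]=7<8: swap arr[1],arr[1]; lo=2,mid=2 → [1, 7, 11, 12, 8, 3, 6]
arr[mid]=11>8: swap arr[2],arr[6]; hi=5 → [1, 7, 6, 12, 8, 3, 11]
arr[mid]=6<8: swap arr[2],arr[2]; lo=3,mid=3 → [1, 7, 6, 12, 8, 3, 11]
arr[mid]=12>8: swap arr[3],arr[5]; hi=4 → [1, 7, 6, 3, 8, 12, 11]
arr[mid]=3<8: swap arr[3],arr[3]; lo=4,mid=4 → [1, 7, 6, 3, 8, 12, 11]
arr[mid]=8=8: mid=5
end: lo=4, hi=4; arr = [1, 7, 6, 3, 8, 12, 11]

(4, 4)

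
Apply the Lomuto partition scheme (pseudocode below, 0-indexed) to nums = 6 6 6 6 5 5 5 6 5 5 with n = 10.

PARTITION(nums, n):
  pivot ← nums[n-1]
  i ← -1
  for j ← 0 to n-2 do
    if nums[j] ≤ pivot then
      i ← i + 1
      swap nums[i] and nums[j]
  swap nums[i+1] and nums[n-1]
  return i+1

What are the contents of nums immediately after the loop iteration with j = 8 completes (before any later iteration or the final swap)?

pivot = nums[9] = 5; i = -1
j=0: nums[0]=6 > 5 → no swap
j=1: nums[1]=6 > 5 → no swap
j=2: nums[2]=6 > 5 → no swap
j=3: nums[3]=6 > 5 → no swap
j=4: nums[4]=5 ≤ 5 → i=0, swap nums[0],nums[4] → 5 6 6 6 6 5 5 6 5 5
j=5: nums[5]=5 ≤ 5 → i=1, swap nums[1],nums[5] → 5 5 6 6 6 6 5 6 5 5
j=6: nums[6]=5 ≤ 5 → i=2, swap nums[2],nums[6] → 5 5 5 6 6 6 6 6 5 5
j=7: nums[7]=6 > 5 → no swap
j=8: nums[8]=5 ≤ 5 → i=3, swap nums[3],nums[8] → 5 5 5 5 6 6 6 6 6 5
(after j=8) nums = 5 5 5 5 6 6 6 6 6 5

5 5 5 5 6 6 6 6 6 5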